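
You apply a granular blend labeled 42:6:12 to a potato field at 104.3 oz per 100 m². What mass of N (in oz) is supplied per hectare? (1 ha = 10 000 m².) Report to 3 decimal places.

nitrogen per 100 m² = 104.3 × 42% = 43.806 oz.
Convert to per hectare: 43.806 × 100 = 4380.6 oz.

4380.600 oz N per hectare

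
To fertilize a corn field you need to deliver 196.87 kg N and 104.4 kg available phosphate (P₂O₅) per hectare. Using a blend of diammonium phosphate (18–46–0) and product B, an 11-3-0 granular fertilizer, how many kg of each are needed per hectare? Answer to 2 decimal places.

Per-hectare balance (a = diammonium phosphate, b = product B):
N: 0.18·a + 0.11·b = 196.87
P₂O₅: 0.46·a + 0.03·b = 104.4
Eliminate b: (row1) − 0.11/0.03·(row2) → -1.50667·a = -185.93, so a = 123.4049.
Then b = (104.4 − 0.46·123.4049) / 0.03 = 1587.792.

123.40 kg diammonium phosphate, 1587.79 kg product B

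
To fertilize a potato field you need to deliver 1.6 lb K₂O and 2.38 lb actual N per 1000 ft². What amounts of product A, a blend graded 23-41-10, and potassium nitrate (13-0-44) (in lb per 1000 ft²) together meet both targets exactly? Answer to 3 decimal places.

Let a = lb of product A, b = lb of potassium nitrate (per 1000 ft²).
K₂O: 0.1·a + 0.44·b = 1.6
N: 0.23·a + 0.13·b = 2.38
Solving simultaneously: a = 9.51474, b = 1.47392.

9.515 lb product A, 1.474 lb potassium nitrate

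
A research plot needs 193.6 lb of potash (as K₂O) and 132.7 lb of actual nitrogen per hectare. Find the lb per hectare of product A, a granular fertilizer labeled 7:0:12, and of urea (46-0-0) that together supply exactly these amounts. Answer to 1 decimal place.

With a, b = lb per hectare of product A and urea:
K₂O: 0.12·a + 0·b = 193.6
N: 0.07·a + 0.46·b = 132.7
From row1: a = (193.6 − 0·b) / 0.12.
Into row2: 0.07·(193.6 − 0·b)/0.12 + 0.46·b = 132.7 → b = 42.971, a = 1613.33.

1613.3 lb product A, 43.0 lb urea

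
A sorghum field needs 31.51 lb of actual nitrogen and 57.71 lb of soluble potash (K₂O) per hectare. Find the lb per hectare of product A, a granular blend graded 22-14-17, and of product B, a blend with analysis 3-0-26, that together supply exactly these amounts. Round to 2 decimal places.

124.02 lb product A, 140.87 lb product B

Per-hectare balance (a = product A, b = product B):
N: 0.22·a + 0.03·b = 31.51
K₂O: 0.17·a + 0.26·b = 57.71
Eliminate a: (row1) − 0.22/0.17·(row2) → -0.306471·b = -43.1735, so b = 140.873.
Back-substitute: a = (31.51 − 0.03·140.873) / 0.22 = 124.017.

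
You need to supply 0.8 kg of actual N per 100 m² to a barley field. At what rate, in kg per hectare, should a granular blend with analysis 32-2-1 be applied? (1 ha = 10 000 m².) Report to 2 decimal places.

250.00 kg of product per hectare

Product per 100 m² = 0.8 / 32% = 2.5 kg.
Convert to per hectare: 2.5 × 100 = 250 kg.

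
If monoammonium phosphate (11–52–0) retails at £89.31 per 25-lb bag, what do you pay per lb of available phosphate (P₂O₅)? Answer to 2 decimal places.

£6.87 per lb P₂O₅

P₂O₅ in bag = 25 × 52% = 13 lb.
Cost per lb P₂O₅ = £89.31 / 13 = £6.8700.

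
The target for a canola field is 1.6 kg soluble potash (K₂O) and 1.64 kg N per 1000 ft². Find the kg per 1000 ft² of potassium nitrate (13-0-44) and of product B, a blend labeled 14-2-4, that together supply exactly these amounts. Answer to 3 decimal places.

2.809 kg potassium nitrate, 9.106 kg product B

Let a = kg of potassium nitrate, b = kg of product B (per 1000 ft²).
K₂O: 0.44·a + 0.04·b = 1.6
N: 0.13·a + 0.14·b = 1.64
From row1: a = (1.6 − 0.04·b) / 0.44.
Into row2: 0.13·(1.6 − 0.04·b)/0.44 + 0.14·b = 1.64 → b = 9.10638, a = 2.80851.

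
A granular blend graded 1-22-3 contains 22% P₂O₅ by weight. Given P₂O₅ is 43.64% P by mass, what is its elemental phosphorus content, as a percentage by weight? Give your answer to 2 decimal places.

9.60% P

%P = 22 × 0.4364 = 9.6008%.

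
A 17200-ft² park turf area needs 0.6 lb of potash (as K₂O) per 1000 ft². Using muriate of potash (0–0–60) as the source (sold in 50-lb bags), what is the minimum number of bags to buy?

1 bags

Product per 1000 ft² = 0.6 / 60% = 1 lb.
Total product = 1 × 17200 / 1000 = 17.2 lb.
Bags = ⌈17.2 / 50⌉ = 1.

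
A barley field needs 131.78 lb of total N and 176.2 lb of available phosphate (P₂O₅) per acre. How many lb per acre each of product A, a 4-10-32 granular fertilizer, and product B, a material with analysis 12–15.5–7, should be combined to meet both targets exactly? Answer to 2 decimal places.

123.81 lb product A, 1056.90 lb product B

Per-acre balance (a = product A, b = product B):
N: 0.04·a + 0.12·b = 131.78
P₂O₅: 0.1·a + 0.155·b = 176.2
From row1: a = (131.78 − 0.12·b) / 0.04.
Into row2: 0.1·(131.78 − 0.12·b)/0.04 + 0.155·b = 176.2 → b = 1056.897, a = 123.8103.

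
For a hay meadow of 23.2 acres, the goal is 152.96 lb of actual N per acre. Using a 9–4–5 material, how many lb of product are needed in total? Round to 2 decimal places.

Product per acre = 152.96 / 9% = 1699.56 lb.
Total product = 1699.56 × 23.2 = 39429.689 lb.

39429.69 lb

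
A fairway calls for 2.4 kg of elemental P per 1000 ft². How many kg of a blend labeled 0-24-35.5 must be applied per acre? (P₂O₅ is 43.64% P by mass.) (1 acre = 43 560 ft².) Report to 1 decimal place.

998.2 kg of product per acre

As P₂O₅: 2.4 / 0.4364 = 5.49954 kg per 1000 ft².
Product per 1000 ft² = 5.49954 / 24% = 22.9148 kg.
Convert to per acre: 22.9148 × 43.56 = 998.167 kg.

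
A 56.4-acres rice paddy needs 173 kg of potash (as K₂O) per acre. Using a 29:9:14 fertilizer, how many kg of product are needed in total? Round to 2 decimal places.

Product per acre = 173 / 14% = 1235.71 kg.
Total product = 1235.71 × 56.4 = 69694.286 kg.

69694.29 kg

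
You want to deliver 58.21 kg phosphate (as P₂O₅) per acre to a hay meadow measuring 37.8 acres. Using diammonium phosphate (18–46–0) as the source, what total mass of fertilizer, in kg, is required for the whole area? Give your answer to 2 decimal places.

Product per acre = 58.21 / 46% = 126.543 kg.
Total product = 126.543 × 37.8 = 4783.343 kg.

4783.34 kg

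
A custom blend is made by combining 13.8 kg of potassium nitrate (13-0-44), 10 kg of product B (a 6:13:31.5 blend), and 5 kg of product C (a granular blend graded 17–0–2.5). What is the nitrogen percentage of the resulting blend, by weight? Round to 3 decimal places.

Total mass = 13.8 + 10 + 5 = 28.8 kg.
N mass = 13%×13.8 + 6%×10 + 17%×5 = 3.244 kg.
% N = 3.244 / 28.8 = 11.2639%.

11.264% N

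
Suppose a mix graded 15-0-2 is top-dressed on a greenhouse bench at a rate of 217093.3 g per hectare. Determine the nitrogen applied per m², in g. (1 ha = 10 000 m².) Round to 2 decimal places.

3.26 g N per sq m

nitrogen per hectare = 217093.3 × 15% = 32564 g.
Convert to per m²: 32564 × 0.0001 = 3.2564 g.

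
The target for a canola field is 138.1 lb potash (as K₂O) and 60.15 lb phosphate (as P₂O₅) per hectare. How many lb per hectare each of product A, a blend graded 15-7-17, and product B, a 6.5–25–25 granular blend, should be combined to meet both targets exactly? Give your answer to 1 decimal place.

With a, b = lb per hectare of product A and product B:
K₂O: 0.17·a + 0.25·b = 138.1
P₂O₅: 0.07·a + 0.25·b = 60.15
Solving simultaneously: a = 779.5, b = 22.34.

779.5 lb product A, 22.3 lb product B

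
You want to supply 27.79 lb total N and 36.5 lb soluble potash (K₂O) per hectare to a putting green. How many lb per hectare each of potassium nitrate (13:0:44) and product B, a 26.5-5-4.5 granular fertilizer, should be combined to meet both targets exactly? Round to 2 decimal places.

Let a = lb of potassium nitrate, b = lb of product B (per hectare).
N: 0.13·a + 0.265·b = 27.79
K₂O: 0.44·a + 0.045·b = 36.5
From row1: a = (27.79 − 0.265·b) / 0.13.
Into row2: 0.44·(27.79 − 0.265·b)/0.13 + 0.045·b = 36.5 → b = 67.563, a = 76.0447.

76.04 lb potassium nitrate, 67.56 lb product B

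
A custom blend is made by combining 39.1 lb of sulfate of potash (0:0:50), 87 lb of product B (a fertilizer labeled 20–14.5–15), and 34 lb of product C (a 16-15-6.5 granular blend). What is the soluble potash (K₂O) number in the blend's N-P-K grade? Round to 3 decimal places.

21.743% K₂O

Total mass = 39.1 + 87 + 34 = 160.1 lb.
K₂O mass = 50%×39.1 + 15%×87 + 6.5%×34 = 34.81 lb.
% K₂O = 34.81 / 160.1 = 21.7427%.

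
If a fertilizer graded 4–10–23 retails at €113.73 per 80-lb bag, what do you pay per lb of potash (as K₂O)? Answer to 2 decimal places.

K₂O in bag = 80 × 23% = 18.4 lb.
Cost per lb K₂O = €113.73 / 18.4 = €6.1810.

€6.18 per lb K₂O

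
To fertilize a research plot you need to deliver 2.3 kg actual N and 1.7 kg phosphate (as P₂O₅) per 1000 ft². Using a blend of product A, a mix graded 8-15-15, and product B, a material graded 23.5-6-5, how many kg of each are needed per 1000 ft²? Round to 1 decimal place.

8.6 kg product A, 6.9 kg product B

With a, b = kg per 1000 ft² of product A and product B:
N: 0.08·a + 0.235·b = 2.3
P₂O₅: 0.15·a + 0.06·b = 1.7
Eliminate a: (row1) − 0.08/0.15·(row2) → 0.203·b = 1.39333, so b = 6.86371.
Back-substitute: a = (2.3 − 0.235·6.86371) / 0.08 = 8.58785.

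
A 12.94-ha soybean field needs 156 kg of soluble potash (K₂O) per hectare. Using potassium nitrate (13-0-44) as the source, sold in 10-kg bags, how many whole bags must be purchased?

459 bags

Product per hectare = 156 / 44% = 354.545 kg.
Total product = 354.545 × 12.94 = 4587.82 kg.
Bags = ⌈4587.82 / 10⌉ = 459.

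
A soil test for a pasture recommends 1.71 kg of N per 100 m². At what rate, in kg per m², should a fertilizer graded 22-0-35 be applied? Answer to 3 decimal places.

Product per 100 m² = 1.71 / 22% = 7.77273 kg.
Convert to per m²: 7.77273 × 0.01 = 0.0777273 kg.

0.078 kg of product per sq m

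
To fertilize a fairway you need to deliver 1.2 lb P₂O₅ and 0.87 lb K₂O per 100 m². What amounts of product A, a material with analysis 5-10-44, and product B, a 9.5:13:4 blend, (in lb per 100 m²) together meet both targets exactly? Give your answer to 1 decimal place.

1.2 lb product A, 8.3 lb product B

Let a = lb of product A, b = lb of product B (per 100 m²).
P₂O₅: 0.1·a + 0.13·b = 1.2
K₂O: 0.44·a + 0.04·b = 0.87
Eliminate a: (row1) − 0.1/0.44·(row2) → 0.120909·b = 1.00227, so b = 8.28947.
Back-substitute: a = (1.2 − 0.13·8.28947) / 0.1 = 1.22368.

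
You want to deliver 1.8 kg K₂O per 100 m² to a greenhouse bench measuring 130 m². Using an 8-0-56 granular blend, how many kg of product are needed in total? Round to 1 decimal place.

4.2 kg

Product per 100 m² = 1.8 / 56% = 3.21429 kg.
Total product = 3.21429 × 130 / 100 = 4.17857 kg.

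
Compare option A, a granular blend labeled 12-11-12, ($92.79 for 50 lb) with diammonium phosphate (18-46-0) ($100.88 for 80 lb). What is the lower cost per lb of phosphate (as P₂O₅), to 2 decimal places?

option A: P₂O₅ per bag = 50 × 11% = 5.5 lb; cost = 92.79 / 5.5 = $16.8709/lb P₂O₅.
diammonium phosphate: P₂O₅ per bag = 80 × 46% = 36.8 lb; cost = 100.88 / 36.8 = $2.7413/lb P₂O₅.
diammonium phosphate is cheaper.

$2.74 per lb P₂O₅ (diammonium phosphate)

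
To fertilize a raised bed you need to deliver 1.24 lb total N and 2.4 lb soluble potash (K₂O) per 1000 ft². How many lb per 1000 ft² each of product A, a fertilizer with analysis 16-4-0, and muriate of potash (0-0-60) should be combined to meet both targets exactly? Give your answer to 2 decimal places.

7.75 lb product A, 4.00 lb muriate of potash

Let a = lb of product A, b = lb of muriate of potash (per 1000 ft²).
N: 0.16·a + 0·b = 1.24
K₂O: 0·a + 0.6·b = 2.4
Solving simultaneously: a = 7.75, b = 4.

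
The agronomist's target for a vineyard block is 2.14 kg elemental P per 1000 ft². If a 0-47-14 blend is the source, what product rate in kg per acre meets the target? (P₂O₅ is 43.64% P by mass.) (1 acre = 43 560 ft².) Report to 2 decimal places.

454.48 kg of product per acre

As P₂O₅: 2.14 / 0.4364 = 4.90376 kg per 1000 ft².
Product per 1000 ft² = 4.90376 / 47% = 10.4335 kg.
Convert to per acre: 10.4335 × 43.56 = 454.484 kg.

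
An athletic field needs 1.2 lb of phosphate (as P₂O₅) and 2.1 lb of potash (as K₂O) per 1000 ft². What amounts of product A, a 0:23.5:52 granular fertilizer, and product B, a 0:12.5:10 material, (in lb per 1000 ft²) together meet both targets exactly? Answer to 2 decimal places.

Per-1000 ft² balance (a = product A, b = product B):
P₂O₅: 0.235·a + 0.125·b = 1.2
K₂O: 0.52·a + 0.1·b = 2.1
Eliminate b: (row1) − 0.125/0.1·(row2) → -0.415·a = -1.425, so a = 3.43373.
Then b = (2.1 − 0.52·3.43373) / 0.1 = 3.14458.

3.43 lb product A, 3.14 lb product B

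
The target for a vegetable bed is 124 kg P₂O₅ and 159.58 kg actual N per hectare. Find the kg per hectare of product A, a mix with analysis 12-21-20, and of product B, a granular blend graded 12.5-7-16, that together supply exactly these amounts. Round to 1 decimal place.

242.5 kg product A, 1043.8 kg product B

Let a = kg of product A, b = kg of product B (per hectare).
P₂O₅: 0.21·a + 0.07·b = 124
N: 0.12·a + 0.125·b = 159.58
Solving simultaneously: a = 242.543, b = 1043.798.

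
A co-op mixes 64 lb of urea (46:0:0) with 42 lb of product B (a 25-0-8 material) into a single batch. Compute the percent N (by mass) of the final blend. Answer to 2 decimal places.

37.68% N

Total mass = 64 + 42 = 106 lb.
N mass = 46%×64 + 25%×42 = 39.94 lb.
% N = 39.94 / 106 = 37.6792%.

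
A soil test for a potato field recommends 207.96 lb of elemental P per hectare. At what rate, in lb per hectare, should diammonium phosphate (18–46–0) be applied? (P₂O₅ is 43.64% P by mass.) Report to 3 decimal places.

1035.946 lb of product per hectare

As P₂O₅: 207.96 / 0.4364 = 476.535 lb per hectare.
Product per hectare = 476.535 / 46% = 1035.9463 lb.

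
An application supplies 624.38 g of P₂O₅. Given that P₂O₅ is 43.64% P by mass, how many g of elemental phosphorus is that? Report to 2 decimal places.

P = 624.38 × 0.4364 = 272.479 g.

272.48 g P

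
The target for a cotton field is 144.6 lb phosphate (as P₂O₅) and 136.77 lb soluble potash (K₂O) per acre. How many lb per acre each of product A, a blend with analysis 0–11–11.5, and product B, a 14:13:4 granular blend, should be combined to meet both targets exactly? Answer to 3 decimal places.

1137.071 lb product A, 150.171 lb product B

Let a = lb of product A, b = lb of product B (per acre).
P₂O₅: 0.11·a + 0.13·b = 144.6
K₂O: 0.115·a + 0.04·b = 136.77
Eliminate a: (row1) − 0.11/0.115·(row2) → 0.0917391·b = 13.7765, so b = 150.1706.
Back-substitute: a = (144.6 − 0.13·150.1706) / 0.11 = 1137.0711.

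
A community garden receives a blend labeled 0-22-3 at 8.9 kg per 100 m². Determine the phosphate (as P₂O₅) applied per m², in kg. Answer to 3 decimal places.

P₂O₅ per 100 m² = 8.9 × 22% = 1.958 kg.
Convert to per m²: 1.958 × 0.01 = 0.01958 kg.

0.020 kg P₂O₅ per sq m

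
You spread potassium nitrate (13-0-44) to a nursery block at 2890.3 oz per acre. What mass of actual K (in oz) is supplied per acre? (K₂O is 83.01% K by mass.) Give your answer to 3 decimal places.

K₂O per acre = 2890.3 × 44% = 1271.73 oz.
Elemental K = 1271.73 × 0.8301 = 1055.6647 oz per acre.

1055.665 oz K per acre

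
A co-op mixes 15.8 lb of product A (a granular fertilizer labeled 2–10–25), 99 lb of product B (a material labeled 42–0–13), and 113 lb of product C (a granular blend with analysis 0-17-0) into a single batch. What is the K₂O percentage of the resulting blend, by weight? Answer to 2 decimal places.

7.38% K₂O

Total mass = 15.8 + 99 + 113 = 227.8 lb.
K₂O mass = 25%×15.8 + 13%×99 + 0%×113 = 16.82 lb.
% K₂O = 16.82 / 227.8 = 7.38367%.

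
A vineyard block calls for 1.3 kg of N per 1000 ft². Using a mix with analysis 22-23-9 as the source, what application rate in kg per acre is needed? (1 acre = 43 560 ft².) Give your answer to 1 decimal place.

Product per 1000 ft² = 1.3 / 22% = 5.90909 kg.
Convert to per acre: 5.90909 × 43.56 = 257.4 kg.

257.4 kg of product per acre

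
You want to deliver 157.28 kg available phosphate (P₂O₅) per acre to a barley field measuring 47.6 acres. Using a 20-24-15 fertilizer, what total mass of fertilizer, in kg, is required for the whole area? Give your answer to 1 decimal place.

Product per acre = 157.28 / 24% = 655.333 kg.
Total product = 655.333 × 47.6 = 31193.87 kg.

31193.9 kg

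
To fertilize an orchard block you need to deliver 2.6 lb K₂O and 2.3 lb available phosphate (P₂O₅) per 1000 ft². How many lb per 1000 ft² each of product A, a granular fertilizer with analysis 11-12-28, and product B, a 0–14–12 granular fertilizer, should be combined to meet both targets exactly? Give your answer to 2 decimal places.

With a, b = lb per 1000 ft² of product A and product B:
K₂O: 0.28·a + 0.12·b = 2.6
P₂O₅: 0.12·a + 0.14·b = 2.3
Eliminate a: (row1) − 0.28/0.12·(row2) → -0.206667·b = -2.76667, so b = 13.3871.
Back-substitute: a = (2.6 − 0.12·13.3871) / 0.28 = 3.54839.

3.55 lb product A, 13.39 lb product B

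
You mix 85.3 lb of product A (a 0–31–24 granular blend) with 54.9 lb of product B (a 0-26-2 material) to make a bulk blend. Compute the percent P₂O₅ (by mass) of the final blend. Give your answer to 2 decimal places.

Total mass = 85.3 + 54.9 = 140.2 lb.
P₂O₅ mass = 31%×85.3 + 26%×54.9 = 40.717 lb.
% P₂O₅ = 40.717 / 140.2 = 29.0421%.

29.04% P₂O₅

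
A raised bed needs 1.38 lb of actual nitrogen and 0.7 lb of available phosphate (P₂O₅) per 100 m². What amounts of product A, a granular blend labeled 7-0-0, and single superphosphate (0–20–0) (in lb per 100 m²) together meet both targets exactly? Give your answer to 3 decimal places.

19.714 lb product A, 3.500 lb single superphosphate

Per-100 m² balance (a = product A, b = single superphosphate):
N: 0.07·a + 0·b = 1.38
P₂O₅: 0·a + 0.2·b = 0.7
Solving simultaneously: a = 19.7143, b = 3.5.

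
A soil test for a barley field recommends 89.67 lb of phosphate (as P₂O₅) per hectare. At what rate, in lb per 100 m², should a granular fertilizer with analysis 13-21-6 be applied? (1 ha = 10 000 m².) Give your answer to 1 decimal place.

4.3 lb of product per hundred sq m

Product per hectare = 89.67 / 21% = 427 lb.
Convert to per 100 m²: 427 × 0.01 = 4.27 lb.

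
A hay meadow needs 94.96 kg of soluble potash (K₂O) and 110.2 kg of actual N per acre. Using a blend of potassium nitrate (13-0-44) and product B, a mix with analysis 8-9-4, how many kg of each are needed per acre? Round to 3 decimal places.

106.293 kg potassium nitrate, 1204.773 kg product B

With a, b = kg per acre of potassium nitrate and product B:
K₂O: 0.44·a + 0.04·b = 94.96
N: 0.13·a + 0.08·b = 110.2
Eliminate a: (row1) − 0.44/0.13·(row2) → -0.230769·b = -278.025, so b = 1204.7733.
Back-substitute: a = (94.96 − 0.04·1204.7733) / 0.44 = 106.2933.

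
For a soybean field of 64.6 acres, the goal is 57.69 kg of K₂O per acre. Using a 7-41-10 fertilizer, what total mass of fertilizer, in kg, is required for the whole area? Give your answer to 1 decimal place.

37267.7 kg

Product per acre = 57.69 / 10% = 576.9 kg.
Total product = 576.9 × 64.6 = 37267.74 kg.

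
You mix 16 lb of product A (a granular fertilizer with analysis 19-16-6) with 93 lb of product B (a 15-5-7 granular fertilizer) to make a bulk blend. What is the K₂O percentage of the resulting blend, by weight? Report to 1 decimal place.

Total mass = 16 + 93 = 109 lb.
K₂O mass = 6%×16 + 7%×93 = 7.47 lb.
% K₂O = 7.47 / 109 = 6.85321%.

6.9% K₂O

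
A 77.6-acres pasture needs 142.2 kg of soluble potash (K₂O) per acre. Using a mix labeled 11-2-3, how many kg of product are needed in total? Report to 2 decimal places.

367824.00 kg

Product per acre = 142.2 / 3% = 4740 kg.
Total product = 4740 × 77.6 = 367824 kg.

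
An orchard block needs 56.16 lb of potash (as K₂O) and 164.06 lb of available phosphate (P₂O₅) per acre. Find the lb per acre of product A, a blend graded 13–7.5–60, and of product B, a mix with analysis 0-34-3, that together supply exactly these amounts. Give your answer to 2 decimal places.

Per-acre balance (a = product A, b = product B):
K₂O: 0.6·a + 0.03·b = 56.16
P₂O₅: 0.075·a + 0.34·b = 164.06
From row1: a = (56.16 − 0.03·b) / 0.6.
Into row2: 0.075·(56.16 − 0.03·b)/0.6 + 0.34·b = 164.06 → b = 467.033, a = 70.2483.

70.25 lb product A, 467.03 lb product B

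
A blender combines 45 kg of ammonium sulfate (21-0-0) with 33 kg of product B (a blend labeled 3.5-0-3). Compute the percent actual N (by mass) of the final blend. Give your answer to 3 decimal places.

13.596% N

Total mass = 45 + 33 = 78 kg.
N mass = 21%×45 + 3.5%×33 = 10.605 kg.
% N = 10.605 / 78 = 13.5962%.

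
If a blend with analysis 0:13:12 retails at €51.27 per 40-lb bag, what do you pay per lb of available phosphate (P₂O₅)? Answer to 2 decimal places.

€9.86 per lb P₂O₅

P₂O₅ in bag = 40 × 13% = 5.2 lb.
Cost per lb P₂O₅ = €51.27 / 5.2 = €9.8596.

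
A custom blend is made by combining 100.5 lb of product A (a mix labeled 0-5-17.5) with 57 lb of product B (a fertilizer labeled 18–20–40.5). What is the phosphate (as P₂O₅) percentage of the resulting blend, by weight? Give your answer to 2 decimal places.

10.43% P₂O₅

Total mass = 100.5 + 57 = 157.5 lb.
P₂O₅ mass = 5%×100.5 + 20%×57 = 16.425 lb.
% P₂O₅ = 16.425 / 157.5 = 10.4286%.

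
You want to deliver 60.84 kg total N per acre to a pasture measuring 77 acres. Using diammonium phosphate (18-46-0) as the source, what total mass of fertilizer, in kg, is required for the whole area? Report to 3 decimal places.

Product per acre = 60.84 / 18% = 338 kg.
Total product = 338 × 77 = 26026 kg.

26026.000 kg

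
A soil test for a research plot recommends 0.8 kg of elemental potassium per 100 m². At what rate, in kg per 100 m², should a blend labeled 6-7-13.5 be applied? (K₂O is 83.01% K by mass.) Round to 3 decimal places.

7.139 kg of product per hundred sq m

As K₂O: 0.8 / 0.8301 = 0.963739 kg per 100 m².
Product per 100 m² = 0.963739 / 13.5% = 7.13881 kg.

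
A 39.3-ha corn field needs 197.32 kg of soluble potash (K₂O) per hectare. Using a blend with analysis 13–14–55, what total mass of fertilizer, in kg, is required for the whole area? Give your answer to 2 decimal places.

Product per hectare = 197.32 / 55% = 358.764 kg.
Total product = 358.764 × 39.3 = 14099.411 kg.

14099.41 kg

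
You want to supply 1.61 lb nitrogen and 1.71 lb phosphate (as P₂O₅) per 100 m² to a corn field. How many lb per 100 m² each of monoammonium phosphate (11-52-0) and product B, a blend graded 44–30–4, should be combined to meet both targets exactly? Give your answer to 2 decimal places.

Per-100 m² balance (a = monoammonium phosphate, b = product B):
N: 0.11·a + 0.44·b = 1.61
P₂O₅: 0.52·a + 0.3·b = 1.71
Eliminate b: (row1) − 0.44/0.3·(row2) → -0.652667·a = -0.898, so a = 1.37589.
Then b = (1.71 − 0.52·1.37589) / 0.3 = 3.31512.

1.38 lb monoammonium phosphate, 3.32 lb product B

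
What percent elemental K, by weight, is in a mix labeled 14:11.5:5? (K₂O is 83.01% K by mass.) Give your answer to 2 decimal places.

%K = 5 × 0.8301 = 4.1505%.

4.15% K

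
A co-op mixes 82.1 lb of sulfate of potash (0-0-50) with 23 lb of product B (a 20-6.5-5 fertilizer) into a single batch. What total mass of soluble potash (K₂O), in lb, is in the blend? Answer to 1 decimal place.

42.2 lb K₂O

K₂O mass = 50%×82.1 + 5%×23 = 42.2 lb.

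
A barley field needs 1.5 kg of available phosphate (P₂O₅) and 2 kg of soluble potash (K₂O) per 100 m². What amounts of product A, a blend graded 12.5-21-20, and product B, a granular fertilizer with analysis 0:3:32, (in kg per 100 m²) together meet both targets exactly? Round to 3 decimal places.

6.863 kg product A, 1.961 kg product B

Let a = kg of product A, b = kg of product B (per 100 m²).
P₂O₅: 0.21·a + 0.03·b = 1.5
K₂O: 0.2·a + 0.32·b = 2
From row1: a = (1.5 − 0.03·b) / 0.21.
Into row2: 0.2·(1.5 − 0.03·b)/0.21 + 0.32·b = 2 → b = 1.96078, a = 6.86275.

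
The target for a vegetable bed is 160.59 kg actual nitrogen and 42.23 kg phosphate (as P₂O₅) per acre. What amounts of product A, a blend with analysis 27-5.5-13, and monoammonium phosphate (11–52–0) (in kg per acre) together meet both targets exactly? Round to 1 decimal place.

587.0 kg product A, 19.1 kg monoammonium phosphate

Per-acre balance (a = product A, b = monoammonium phosphate):
N: 0.27·a + 0.11·b = 160.59
P₂O₅: 0.055·a + 0.52·b = 42.23
From row1: a = (160.59 − 0.11·b) / 0.27.
Into row2: 0.055·(160.59 − 0.11·b)/0.27 + 0.52·b = 42.23 → b = 19.1265, a = 586.985.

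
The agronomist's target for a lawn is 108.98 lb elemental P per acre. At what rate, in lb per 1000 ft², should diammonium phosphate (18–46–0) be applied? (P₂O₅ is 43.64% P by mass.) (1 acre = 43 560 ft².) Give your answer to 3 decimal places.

As P₂O₅: 108.98 / 0.4364 = 249.725 lb per acre.
Product per acre = 249.725 / 46% = 542.88 lb.
Convert to per 1000 ft²: 542.88 × 0.0229568 = 12.4628 lb.

12.463 lb of product per thousand sq ft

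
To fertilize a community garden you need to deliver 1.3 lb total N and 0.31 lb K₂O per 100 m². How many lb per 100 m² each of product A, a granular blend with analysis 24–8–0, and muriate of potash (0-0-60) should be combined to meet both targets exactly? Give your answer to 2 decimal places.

With a, b = lb per 100 m² of product A and muriate of potash:
N: 0.24·a + 0·b = 1.3
K₂O: 0·a + 0.6·b = 0.31
Solving simultaneously: a = 5.41667, b = 0.516667.

5.42 lb product A, 0.52 lb muriate of potash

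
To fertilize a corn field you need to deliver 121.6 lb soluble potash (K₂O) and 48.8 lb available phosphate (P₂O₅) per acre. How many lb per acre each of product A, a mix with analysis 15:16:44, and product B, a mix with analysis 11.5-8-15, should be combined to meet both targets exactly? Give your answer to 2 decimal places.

With a, b = lb per acre of product A and product B:
K₂O: 0.44·a + 0.15·b = 121.6
P₂O₅: 0.16·a + 0.08·b = 48.8
Eliminate a: (row1) − 0.44/0.16·(row2) → -0.07·b = -12.6, so b = 180.
Back-substitute: a = (121.6 − 0.15·180) / 0.44 = 215.

215.00 lb product A, 180.00 lb product B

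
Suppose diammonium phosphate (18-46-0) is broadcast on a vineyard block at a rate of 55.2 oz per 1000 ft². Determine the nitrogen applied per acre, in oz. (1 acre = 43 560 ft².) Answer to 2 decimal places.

nitrogen per 1000 ft² = 55.2 × 18% = 9.936 oz.
Convert to per acre: 9.936 × 43.56 = 432.812 oz.

432.81 oz N per acre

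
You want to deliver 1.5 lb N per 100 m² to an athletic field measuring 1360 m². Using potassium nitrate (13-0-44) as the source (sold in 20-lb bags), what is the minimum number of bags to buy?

Product per 100 m² = 1.5 / 13% = 11.5385 lb.
Total product = 11.5385 × 1360 / 100 = 156.923 lb.
Bags = ⌈156.923 / 20⌉ = 8.

8 bags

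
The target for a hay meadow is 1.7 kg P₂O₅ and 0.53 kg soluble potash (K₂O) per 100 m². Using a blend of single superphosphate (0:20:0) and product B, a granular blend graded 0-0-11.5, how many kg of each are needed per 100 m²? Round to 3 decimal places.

With a, b = kg per 100 m² of single superphosphate and product B:
P₂O₅: 0.2·a + 0·b = 1.7
K₂O: 0·a + 0.115·b = 0.53
Solving simultaneously: a = 8.5, b = 4.6087.

8.500 kg single superphosphate, 4.609 kg product B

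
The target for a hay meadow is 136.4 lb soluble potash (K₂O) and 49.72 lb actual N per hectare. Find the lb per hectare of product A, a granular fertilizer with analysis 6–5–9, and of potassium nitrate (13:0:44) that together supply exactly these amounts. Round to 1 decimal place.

Per-hectare balance (a = product A, b = potassium nitrate):
K₂O: 0.09·a + 0.44·b = 136.4
N: 0.06·a + 0.13·b = 49.72
From row1: a = (136.4 − 0.44·b) / 0.09.
Into row2: 0.06·(136.4 − 0.44·b)/0.09 + 0.13·b = 49.72 → b = 252.327, a = 281.959.

282.0 lb product A, 252.3 lb potassium nitrate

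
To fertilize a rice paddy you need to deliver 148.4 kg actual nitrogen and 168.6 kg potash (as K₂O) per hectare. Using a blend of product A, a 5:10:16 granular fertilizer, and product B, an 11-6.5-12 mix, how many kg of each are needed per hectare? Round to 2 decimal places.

63.62 kg product A, 1320.17 kg product B

Per-hectare balance (a = product A, b = product B):
N: 0.05·a + 0.11·b = 148.4
K₂O: 0.16·a + 0.12·b = 168.6
Solving simultaneously: a = 63.6207, b = 1320.172.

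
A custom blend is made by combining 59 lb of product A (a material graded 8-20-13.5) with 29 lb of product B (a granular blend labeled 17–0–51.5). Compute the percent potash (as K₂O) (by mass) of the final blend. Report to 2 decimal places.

26.02% K₂O

Total mass = 59 + 29 = 88 lb.
K₂O mass = 13.5%×59 + 51.5%×29 = 22.9 lb.
% K₂O = 22.9 / 88 = 26.0227%.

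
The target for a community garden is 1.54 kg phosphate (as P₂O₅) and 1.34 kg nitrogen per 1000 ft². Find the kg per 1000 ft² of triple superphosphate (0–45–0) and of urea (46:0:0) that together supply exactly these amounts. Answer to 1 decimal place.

Let a = kg of triple superphosphate, b = kg of urea (per 1000 ft²).
P₂O₅: 0.45·a + 0·b = 1.54
N: 0·a + 0.46·b = 1.34
Solving simultaneously: a = 3.42222, b = 2.91304.

3.4 kg triple superphosphate, 2.9 kg urea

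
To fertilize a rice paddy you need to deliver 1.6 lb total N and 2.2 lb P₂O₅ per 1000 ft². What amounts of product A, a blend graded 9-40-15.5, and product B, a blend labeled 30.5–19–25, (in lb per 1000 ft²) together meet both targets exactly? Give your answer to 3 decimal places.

3.499 lb product A, 4.214 lb product B

Per-1000 ft² balance (a = product A, b = product B):
N: 0.09·a + 0.305·b = 1.6
P₂O₅: 0.4·a + 0.19·b = 2.2
Eliminate b: (row1) − 0.305/0.19·(row2) → -0.552105·a = -1.93158, so a = 3.49857.
Then b = (2.2 − 0.4·3.49857) / 0.19 = 4.21354.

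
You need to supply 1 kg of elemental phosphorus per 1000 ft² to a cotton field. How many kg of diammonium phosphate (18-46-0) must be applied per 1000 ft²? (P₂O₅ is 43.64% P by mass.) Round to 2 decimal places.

4.98 kg of product per thousand sq ft

As P₂O₅: 1 / 0.4364 = 2.29148 kg per 1000 ft².
Product per 1000 ft² = 2.29148 / 46% = 4.98147 kg.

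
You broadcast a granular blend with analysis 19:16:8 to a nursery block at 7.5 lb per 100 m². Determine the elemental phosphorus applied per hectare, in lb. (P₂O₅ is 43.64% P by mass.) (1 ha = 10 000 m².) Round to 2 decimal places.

P₂O₅ per 100 m² = 7.5 × 16% = 1.2 lb.
Elemental P = 1.2 × 0.4364 = 0.52368 lb per 100 m².
Convert to per hectare: 0.52368 × 100 = 52.368 lb.

52.37 lb P per hectare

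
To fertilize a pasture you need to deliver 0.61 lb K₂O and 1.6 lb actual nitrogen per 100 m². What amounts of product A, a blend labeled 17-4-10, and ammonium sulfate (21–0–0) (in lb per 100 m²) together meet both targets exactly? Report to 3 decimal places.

With a, b = lb per 100 m² of product A and ammonium sulfate:
K₂O: 0.1·a + 0·b = 0.61
N: 0.17·a + 0.21·b = 1.6
Eliminate b: (row1) − 0/0.21·(row2) → 0.1·a = 0.61, so a = 6.1.
Then b = (1.6 − 0.17·6.1) / 0.21 = 2.68095.

6.100 lb product A, 2.681 lb ammonium sulfate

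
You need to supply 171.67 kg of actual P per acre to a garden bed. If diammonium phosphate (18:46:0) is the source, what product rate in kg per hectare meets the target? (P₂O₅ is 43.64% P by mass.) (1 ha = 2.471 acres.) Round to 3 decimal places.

2113.122 kg of product per hectare

As P₂O₅: 171.67 / 0.4364 = 393.378 kg per acre.
Product per acre = 393.378 / 46% = 855.169 kg.
Convert to per hectare: 855.169 × 2.471 = 2113.12204 kg.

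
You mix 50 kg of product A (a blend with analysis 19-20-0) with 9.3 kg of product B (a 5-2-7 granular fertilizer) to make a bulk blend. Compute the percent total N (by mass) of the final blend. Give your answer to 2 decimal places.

Total mass = 50 + 9.3 = 59.3 kg.
N mass = 19%×50 + 5%×9.3 = 9.965 kg.
% N = 9.965 / 59.3 = 16.8044%.

16.80% N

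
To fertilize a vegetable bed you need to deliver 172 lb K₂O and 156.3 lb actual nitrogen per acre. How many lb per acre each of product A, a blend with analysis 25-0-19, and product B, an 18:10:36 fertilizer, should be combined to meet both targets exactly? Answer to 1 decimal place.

453.5 lb product A, 238.4 lb product B

Let a = lb of product A, b = lb of product B (per acre).
K₂O: 0.19·a + 0.36·b = 172
N: 0.25·a + 0.18·b = 156.3
Eliminate b: (row1) − 0.36/0.18·(row2) → -0.31·a = -140.6, so a = 453.548.
Then b = (156.3 − 0.25·453.548) / 0.18 = 238.405.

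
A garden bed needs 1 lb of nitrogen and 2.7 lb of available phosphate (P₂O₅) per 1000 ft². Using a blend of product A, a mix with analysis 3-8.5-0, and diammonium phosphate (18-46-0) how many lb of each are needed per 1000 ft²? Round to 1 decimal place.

Let a = lb of product A, b = lb of diammonium phosphate (per 1000 ft²).
N: 0.03·a + 0.18·b = 1
P₂O₅: 0.085·a + 0.46·b = 2.7
From row1: a = (1 − 0.18·b) / 0.03.
Into row2: 0.085·(1 − 0.18·b)/0.03 + 0.46·b = 2.7 → b = 2.66667, a = 17.3333.

17.3 lb product A, 2.7 lb diammonium phosphate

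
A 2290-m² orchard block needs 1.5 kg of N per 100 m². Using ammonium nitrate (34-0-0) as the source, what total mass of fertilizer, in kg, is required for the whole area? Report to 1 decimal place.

Product per 100 m² = 1.5 / 34% = 4.41176 kg.
Total product = 4.41176 × 2290 / 100 = 101.029 kg.

101.0 kg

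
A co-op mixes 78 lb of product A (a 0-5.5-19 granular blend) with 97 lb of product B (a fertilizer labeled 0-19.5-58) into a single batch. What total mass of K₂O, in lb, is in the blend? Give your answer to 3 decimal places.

K₂O mass = 19%×78 + 58%×97 = 71.08 lb.

71.080 lb K₂O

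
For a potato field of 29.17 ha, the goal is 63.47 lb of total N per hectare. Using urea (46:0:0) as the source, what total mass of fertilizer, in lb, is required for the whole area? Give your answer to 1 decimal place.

4024.8 lb

Product per hectare = 63.47 / 46% = 137.978 lb.
Total product = 137.978 × 29.17 = 4024.83 lb.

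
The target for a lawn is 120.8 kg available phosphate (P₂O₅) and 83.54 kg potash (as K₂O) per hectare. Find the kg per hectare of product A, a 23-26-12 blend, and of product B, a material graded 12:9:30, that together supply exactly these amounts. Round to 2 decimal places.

Per-hectare balance (a = product A, b = product B):
P₂O₅: 0.26·a + 0.09·b = 120.8
K₂O: 0.12·a + 0.3·b = 83.54
Eliminate b: (row1) − 0.09/0.3·(row2) → 0.224·a = 95.738, so a = 427.402.
Then b = (83.54 − 0.12·427.402) / 0.3 = 107.506.

427.40 kg product A, 107.51 kg product B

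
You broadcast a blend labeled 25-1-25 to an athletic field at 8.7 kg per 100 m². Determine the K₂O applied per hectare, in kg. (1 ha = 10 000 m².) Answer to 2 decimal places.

K₂O per 100 m² = 8.7 × 25% = 2.175 kg.
Convert to per hectare: 2.175 × 100 = 217.5 kg.

217.50 kg K₂O per hectare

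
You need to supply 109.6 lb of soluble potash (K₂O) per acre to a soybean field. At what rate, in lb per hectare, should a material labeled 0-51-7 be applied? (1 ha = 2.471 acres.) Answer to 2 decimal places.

Product per acre = 109.6 / 7% = 1565.71 lb.
Convert to per hectare: 1565.71 × 2.471 = 3868.88 lb.

3868.88 lb of product per hectare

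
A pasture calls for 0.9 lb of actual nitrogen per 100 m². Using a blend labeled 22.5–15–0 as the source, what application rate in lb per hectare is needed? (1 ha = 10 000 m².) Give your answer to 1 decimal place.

Product per 100 m² = 0.9 / 22.5% = 4 lb.
Convert to per hectare: 4 × 100 = 400 lb.

400.0 lb of product per hectare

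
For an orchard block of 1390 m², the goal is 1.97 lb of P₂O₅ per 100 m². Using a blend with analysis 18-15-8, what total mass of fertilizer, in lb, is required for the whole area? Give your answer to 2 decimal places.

182.55 lb

Product per 100 m² = 1.97 / 15% = 13.1333 lb.
Total product = 13.1333 × 1390 / 100 = 182.553 lb.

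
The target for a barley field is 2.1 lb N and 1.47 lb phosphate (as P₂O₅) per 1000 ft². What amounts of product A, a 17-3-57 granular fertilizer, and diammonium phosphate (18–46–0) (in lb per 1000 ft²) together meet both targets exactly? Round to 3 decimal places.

Per-1000 ft² balance (a = product A, b = diammonium phosphate):
N: 0.17·a + 0.18·b = 2.1
P₂O₅: 0.03·a + 0.46·b = 1.47
Eliminate b: (row1) − 0.18/0.46·(row2) → 0.158261·a = 1.52478, so a = 9.63462.
Then b = (1.47 − 0.03·9.63462) / 0.46 = 2.56731.

9.635 lb product A, 2.567 lb diammonium phosphate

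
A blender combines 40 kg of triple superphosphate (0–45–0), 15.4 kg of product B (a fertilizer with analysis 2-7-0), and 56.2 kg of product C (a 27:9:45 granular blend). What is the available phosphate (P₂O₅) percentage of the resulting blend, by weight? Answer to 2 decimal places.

Total mass = 40 + 15.4 + 56.2 = 111.6 kg.
P₂O₅ mass = 45%×40 + 7%×15.4 + 9%×56.2 = 24.136 kg.
% P₂O₅ = 24.136 / 111.6 = 21.6272%.

21.63% P₂O₅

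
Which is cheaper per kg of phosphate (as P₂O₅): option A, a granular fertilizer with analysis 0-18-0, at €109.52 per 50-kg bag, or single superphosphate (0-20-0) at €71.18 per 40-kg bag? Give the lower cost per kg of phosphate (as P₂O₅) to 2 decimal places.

option A: P₂O₅ per bag = 50 × 18% = 9 kg; cost = 109.52 / 9 = €12.1689/kg P₂O₅.
single superphosphate: P₂O₅ per bag = 40 × 20% = 8 kg; cost = 71.18 / 8 = €8.8975/kg P₂O₅.
single superphosphate is cheaper.

€8.90 per kg P₂O₅ (single superphosphate)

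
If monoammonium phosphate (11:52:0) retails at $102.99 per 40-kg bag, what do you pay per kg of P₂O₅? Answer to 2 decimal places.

$4.95 per kg P₂O₅

P₂O₅ in bag = 40 × 52% = 20.8 kg.
Cost per kg P₂O₅ = $102.99 / 20.8 = $4.9514.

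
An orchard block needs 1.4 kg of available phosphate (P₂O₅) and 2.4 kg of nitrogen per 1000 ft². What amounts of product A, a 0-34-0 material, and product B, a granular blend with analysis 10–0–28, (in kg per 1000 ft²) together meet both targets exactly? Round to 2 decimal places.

4.12 kg product A, 24.00 kg product B

Per-1000 ft² balance (a = product A, b = product B):
P₂O₅: 0.34·a + 0·b = 1.4
N: 0·a + 0.1·b = 2.4
Solving simultaneously: a = 4.11765, b = 24.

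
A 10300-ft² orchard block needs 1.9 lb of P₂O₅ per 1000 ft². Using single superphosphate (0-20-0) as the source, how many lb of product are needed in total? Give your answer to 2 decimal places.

97.85 lb

Product per 1000 ft² = 1.9 / 20% = 9.5 lb.
Total product = 9.5 × 10300 / 1000 = 97.85 lb.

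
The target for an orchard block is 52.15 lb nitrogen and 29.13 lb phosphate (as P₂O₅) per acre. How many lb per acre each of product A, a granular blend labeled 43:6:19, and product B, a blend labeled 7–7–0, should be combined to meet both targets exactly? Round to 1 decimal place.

62.2 lb product A, 362.8 lb product B

With a, b = lb per acre of product A and product B:
N: 0.43·a + 0.07·b = 52.15
P₂O₅: 0.06·a + 0.07·b = 29.13
Eliminate a: (row1) − 0.43/0.06·(row2) → -0.431667·b = -156.615, so b = 362.815.
Back-substitute: a = (52.15 − 0.07·362.815) / 0.43 = 62.2162.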